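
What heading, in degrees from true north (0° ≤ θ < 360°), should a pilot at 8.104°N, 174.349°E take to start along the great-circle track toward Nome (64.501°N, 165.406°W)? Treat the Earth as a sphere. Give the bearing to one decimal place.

10.1°

Δλ = -165.406 − 174.349 = -339.755°; wrapped into (−180°, 180°]: 20.245°.
θ = atan2( sin Δλ · cos φ₂ , cos φ₁ · sin φ₂ − sin φ₁ · cos φ₂ · cos Δλ )
  = atan2(0.14897, 0.83664) = 10.096° → normalised to [0°, 360°): 10.096°.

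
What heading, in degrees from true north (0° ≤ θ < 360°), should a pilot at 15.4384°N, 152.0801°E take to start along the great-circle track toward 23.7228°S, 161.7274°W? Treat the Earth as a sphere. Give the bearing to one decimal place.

130.1°

Δλ = -161.7274 − 152.0801 = -313.8075°; wrapped into (−180°, 180°]: 46.1925°.
θ = atan2( sin Δλ · cos φ₂ , cos φ₁ · sin φ₂ − sin φ₁ · cos φ₂ · cos Δλ )
  = atan2(0.66069, -0.55650) = 130.107° → normalised to [0°, 360°): 130.107°.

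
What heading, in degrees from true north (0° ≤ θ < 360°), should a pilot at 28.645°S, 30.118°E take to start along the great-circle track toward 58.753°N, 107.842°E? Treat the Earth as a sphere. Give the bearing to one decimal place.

Δλ = 107.842 − 30.118 = 77.724°.
θ = atan2( sin Δλ · cos φ₂ , cos φ₁ · sin φ₂ − sin φ₁ · cos φ₂ · cos Δλ )
  = atan2(0.50687, 0.80317) = 32.255° → normalised to [0°, 360°): 32.255°.

32.3°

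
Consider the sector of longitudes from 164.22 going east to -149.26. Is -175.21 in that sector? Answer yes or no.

Yes

Band width going east from +164.22° to -149.26°: ((-149.26 − 164.22) mod 360) = 46.52°.
Offset of -175.21° east of the west edge: ((-175.21 − 164.22) mod 360) = 20.57°.
20.57° ≤ 46.52° ⇒ inside.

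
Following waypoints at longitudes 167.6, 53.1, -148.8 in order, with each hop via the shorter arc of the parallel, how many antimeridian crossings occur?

Leg 1: +167.6° → +53.1°, shortest Δλ = -114.5° (west) — does not cross 180°.
Leg 2: +53.1° → -148.8°, shortest Δλ = 158.1° (east) — crosses 180°.
Total crossings: 1.

1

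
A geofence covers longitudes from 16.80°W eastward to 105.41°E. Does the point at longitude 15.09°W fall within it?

Band width going east from -16.80° to +105.41°: ((105.41 − -16.80) mod 360) = 122.21°.
Offset of -15.09° east of the west edge: ((-15.09 − -16.80) mod 360) = 1.71°.
1.71° ≤ 122.21° ⇒ inside.

Yes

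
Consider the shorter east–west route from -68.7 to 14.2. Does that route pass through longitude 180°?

Signed shortest Δλ = ((14.2 − -68.7 + 180) mod 360) − 180 = 82.9°.
Going east by 82.9° from -68.7° reaches +14.2° without touching 180°.

No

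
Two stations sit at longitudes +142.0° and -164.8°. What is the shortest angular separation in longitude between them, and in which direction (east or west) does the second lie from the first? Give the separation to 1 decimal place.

53.2° east

Raw difference: -164.8 − 142.0 = -306.8°.
Normalise into (−180°, 180°]: -306.8° + 360° = 53.2°.
Positive ⇒ the second point lies to the east; separation 53.2°.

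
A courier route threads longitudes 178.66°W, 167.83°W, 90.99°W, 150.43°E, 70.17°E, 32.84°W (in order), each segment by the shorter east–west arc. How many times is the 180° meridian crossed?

1

Leg 1: -178.66° → -167.83°, shortest Δλ = 10.83° (east) — does not cross 180°.
Leg 2: -167.83° → -90.99°, shortest Δλ = 76.84° (east) — does not cross 180°.
Leg 3: -90.99° → +150.43°, shortest Δλ = -118.58° (west) — crosses 180°.
Leg 4: +150.43° → +70.17°, shortest Δλ = -80.26° (west) — does not cross 180°.
Leg 5: +70.17° → -32.84°, shortest Δλ = -103.01° (west) — does not cross 180°.
Total crossings: 1.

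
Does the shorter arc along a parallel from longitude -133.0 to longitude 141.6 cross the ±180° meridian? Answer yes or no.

Yes

Naïve |141.6 − -133.0| = 274.6° > 180°, so the shorter arc goes the other way round — across 180°.
Signed shortest Δλ = ((141.6 − -133.0 + 180) mod 360) − 180 = -85.4°.
Going west by 85.4° from -133.0° passes through 180° before reaching +141.6°.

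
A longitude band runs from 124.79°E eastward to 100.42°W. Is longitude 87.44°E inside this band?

Band width going east from +124.79° to -100.42°: ((-100.42 − 124.79) mod 360) = 134.79°.
Offset of +87.44° east of the west edge: ((87.44 − 124.79) mod 360) = 322.65°.
322.65° > 134.79° ⇒ outside.

No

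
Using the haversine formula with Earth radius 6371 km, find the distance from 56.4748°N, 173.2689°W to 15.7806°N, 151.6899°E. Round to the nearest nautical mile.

Δλ = 151.6899 − -173.2689 = 324.9588°; wrapped into (−180°, 180°]: -35.0412°.
Δφ = 15.7806 − 56.4748 = -40.6942°.
a = sin²(Δφ/2) + cos φ₁ · cos φ₂ · sin²(Δλ/2) = 0.169069.
c = 2·atan2(√a, √(1−a)) = 0.84750 rad → d = 6371·c ≈ 5399.39 km ≈ 2915.44 nmi.

2915 nmi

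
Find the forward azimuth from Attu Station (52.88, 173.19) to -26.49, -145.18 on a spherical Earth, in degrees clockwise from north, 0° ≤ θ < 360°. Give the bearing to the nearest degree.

143°

Δλ = -145.18 − 173.19 = -318.37°; wrapped into (−180°, 180°]: 41.63°.
θ = atan2( sin Δλ · cos φ₂ , cos φ₁ · sin φ₂ − sin φ₁ · cos φ₂ · cos Δλ )
  = atan2(0.59457, -0.80260) = 143.469° → normalised to [0°, 360°): 143.469°.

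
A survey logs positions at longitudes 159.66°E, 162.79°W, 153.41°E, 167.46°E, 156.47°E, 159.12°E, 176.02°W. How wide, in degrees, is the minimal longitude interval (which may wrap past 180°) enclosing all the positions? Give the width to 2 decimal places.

43.80°

Sort the longitudes: -176.02°, -162.79°, +153.41°, +156.47°, +159.12°, +159.66°, +167.46°.
Eastward gaps between consecutive values (wrapping around): 13.23°, 316.20°, 3.06°, 2.65°, 0.54°, 7.80°, 16.52°.
Largest gap = 316.20° ⇒ minimal covering band is its complement: 360° − 316.20° = 43.80°.
Band runs from +153.41° eastward to -162.79°, crossing the antimeridian.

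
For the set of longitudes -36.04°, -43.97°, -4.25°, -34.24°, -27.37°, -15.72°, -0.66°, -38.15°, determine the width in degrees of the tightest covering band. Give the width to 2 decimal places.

Sort the longitudes: -43.97°, -38.15°, -36.04°, -34.24°, -27.37°, -15.72°, -4.25°, -0.66°.
Eastward gaps between consecutive values (wrapping around): 5.82°, 2.11°, 1.80°, 6.87°, 11.65°, 11.47°, 3.59°, 316.69°.
Largest gap = 316.69° ⇒ minimal covering band is its complement: 360° − 316.69° = 43.31°.
Band runs from -43.97° eastward to -0.66°.

43.31°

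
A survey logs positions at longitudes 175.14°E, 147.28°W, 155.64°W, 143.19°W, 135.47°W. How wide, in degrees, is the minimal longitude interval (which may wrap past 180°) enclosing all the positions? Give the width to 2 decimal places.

Sort the longitudes: -155.64°, -147.28°, -143.19°, -135.47°, +175.14°.
Eastward gaps between consecutive values (wrapping around): 8.36°, 4.09°, 7.72°, 310.61°, 29.22°.
Largest gap = 310.61° ⇒ minimal covering band is its complement: 360° − 310.61° = 49.39°.
Band runs from +175.14° eastward to -135.47°, crossing the antimeridian.

49.39°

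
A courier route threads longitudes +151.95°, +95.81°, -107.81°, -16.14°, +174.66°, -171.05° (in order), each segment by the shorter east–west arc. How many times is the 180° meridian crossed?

3

Leg 1: +151.95° → +95.81°, shortest Δλ = -56.14° (west) — does not cross 180°.
Leg 2: +95.81° → -107.81°, shortest Δλ = 156.38° (east) — crosses 180°.
Leg 3: -107.81° → -16.14°, shortest Δλ = 91.67° (east) — does not cross 180°.
Leg 4: -16.14° → +174.66°, shortest Δλ = -169.2° (west) — crosses 180°.
Leg 5: +174.66° → -171.05°, shortest Δλ = 14.29° (east) — crosses 180°.
Total crossings: 3.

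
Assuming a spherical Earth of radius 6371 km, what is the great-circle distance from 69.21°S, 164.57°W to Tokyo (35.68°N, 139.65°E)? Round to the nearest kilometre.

12513 km

Δλ = 139.65 − -164.57 = 304.22°; wrapped into (−180°, 180°]: -55.78°.
Δφ = 35.68 − -69.21 = 104.89°.
a = sin²(Δφ/2) + cos φ₁ · cos φ₂ · sin²(Δλ/2) = 0.691570.
c = 2·atan2(√a, √(1−a)) = 1.96399 rad → d = 6371·c ≈ 12512.57 km.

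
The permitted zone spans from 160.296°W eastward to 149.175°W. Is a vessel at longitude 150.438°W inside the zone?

Band width going east from -160.296° to -149.175°: ((-149.175 − -160.296) mod 360) = 11.121°.
Offset of -150.438° east of the west edge: ((-150.438 − -160.296) mod 360) = 9.858°.
9.858° ≤ 11.121° ⇒ inside.

Yes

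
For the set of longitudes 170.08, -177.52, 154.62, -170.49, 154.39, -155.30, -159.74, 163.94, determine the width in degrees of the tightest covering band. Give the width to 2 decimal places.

50.31°

Sort the longitudes: -177.52°, -170.49°, -159.74°, -155.30°, +154.39°, +154.62°, +163.94°, +170.08°.
Eastward gaps between consecutive values (wrapping around): 7.03°, 10.75°, 4.44°, 309.69°, 0.23°, 9.32°, 6.14°, 12.40°.
Largest gap = 309.69° ⇒ minimal covering band is its complement: 360° − 309.69° = 50.31°.
Band runs from +154.39° eastward to -155.30°, crossing the antimeridian.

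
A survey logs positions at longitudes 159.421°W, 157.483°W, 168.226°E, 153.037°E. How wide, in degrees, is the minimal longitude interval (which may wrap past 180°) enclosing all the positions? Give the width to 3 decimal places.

Sort the longitudes: -159.421°, -157.483°, +153.037°, +168.226°.
Eastward gaps between consecutive values (wrapping around): 1.938°, 310.520°, 15.189°, 32.353°.
Largest gap = 310.520° ⇒ minimal covering band is its complement: 360° − 310.520° = 49.480°.
Band runs from +153.037° eastward to -157.483°, crossing the antimeridian.

49.480°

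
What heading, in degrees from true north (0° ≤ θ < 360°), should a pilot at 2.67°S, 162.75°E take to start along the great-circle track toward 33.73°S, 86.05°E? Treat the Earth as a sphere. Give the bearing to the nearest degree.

Δλ = 86.05 − 162.75 = -76.70°.
θ = atan2( sin Δλ · cos φ₂ , cos φ₁ · sin φ₂ − sin φ₁ · cos φ₂ · cos Δλ )
  = atan2(-0.80936, -0.54576) = -123.993° → normalised to [0°, 360°): 236.007°.

236°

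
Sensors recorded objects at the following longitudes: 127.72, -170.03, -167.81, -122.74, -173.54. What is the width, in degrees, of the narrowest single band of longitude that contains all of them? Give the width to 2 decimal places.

Sort the longitudes: -173.54°, -170.03°, -167.81°, -122.74°, +127.72°.
Eastward gaps between consecutive values (wrapping around): 3.51°, 2.22°, 45.07°, 250.46°, 58.74°.
Largest gap = 250.46° ⇒ minimal covering band is its complement: 360° − 250.46° = 109.54°.
Band runs from +127.72° eastward to -122.74°, crossing the antimeridian.

109.54°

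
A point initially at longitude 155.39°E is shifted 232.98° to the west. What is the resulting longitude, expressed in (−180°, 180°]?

Start at +155.39°; shift −232.98° → -77.59°.
-77.59° already lies in (−180°, 180°].

77.59°W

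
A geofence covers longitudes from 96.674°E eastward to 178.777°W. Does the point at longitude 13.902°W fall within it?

Band width going east from +96.674° to -178.777°: ((-178.777 − 96.674) mod 360) = 84.549°.
Offset of -13.902° east of the west edge: ((-13.902 − 96.674) mod 360) = 249.424°.
249.424° > 84.549° ⇒ outside.

No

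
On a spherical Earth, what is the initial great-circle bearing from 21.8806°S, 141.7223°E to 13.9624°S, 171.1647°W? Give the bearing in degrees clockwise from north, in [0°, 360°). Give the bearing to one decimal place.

Δλ = -171.1647 − 141.7223 = -312.8870°; wrapped into (−180°, 180°]: 47.1130°.
θ = atan2( sin Δλ · cos φ₂ , cos φ₁ · sin φ₂ − sin φ₁ · cos φ₂ · cos Δλ )
  = atan2(0.71105, 0.02223) = 88.209° → normalised to [0°, 360°): 88.209°.

88.2°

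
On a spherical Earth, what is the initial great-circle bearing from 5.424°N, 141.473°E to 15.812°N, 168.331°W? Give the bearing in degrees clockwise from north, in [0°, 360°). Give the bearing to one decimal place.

73.9°

Δλ = -168.331 − 141.473 = -309.804°; wrapped into (−180°, 180°]: 50.196°.
θ = atan2( sin Δλ · cos φ₂ , cos φ₁ · sin φ₂ − sin φ₁ · cos φ₂ · cos Δλ )
  = atan2(0.73917, 0.21304) = 73.922° → normalised to [0°, 360°): 73.922°.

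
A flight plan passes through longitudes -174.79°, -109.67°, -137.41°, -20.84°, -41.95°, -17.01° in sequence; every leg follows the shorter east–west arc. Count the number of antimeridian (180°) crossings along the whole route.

Leg 1: -174.79° → -109.67°, shortest Δλ = 65.12° (east) — does not cross 180°.
Leg 2: -109.67° → -137.41°, shortest Δλ = -27.74° (west) — does not cross 180°.
Leg 3: -137.41° → -20.84°, shortest Δλ = 116.57° (east) — does not cross 180°.
Leg 4: -20.84° → -41.95°, shortest Δλ = -21.11° (west) — does not cross 180°.
Leg 5: -41.95° → -17.01°, shortest Δλ = 24.94° (east) — does not cross 180°.
Total crossings: 0.

0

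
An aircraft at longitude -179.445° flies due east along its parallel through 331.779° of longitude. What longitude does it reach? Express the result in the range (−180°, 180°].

+152.334°

Start at -179.445°; shift +331.779° → +152.334°.
+152.334° already lies in (−180°, 180°].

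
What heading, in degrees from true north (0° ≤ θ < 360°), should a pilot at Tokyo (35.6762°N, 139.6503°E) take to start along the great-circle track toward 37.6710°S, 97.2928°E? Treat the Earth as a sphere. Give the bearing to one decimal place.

Δλ = 97.2928 − 139.6503 = -42.3575°.
θ = atan2( sin Δλ · cos φ₂ , cos φ₁ · sin φ₂ − sin φ₁ · cos φ₂ · cos Δλ )
  = atan2(-0.53330, -0.83755) = -147.514° → normalised to [0°, 360°): 212.486°.

212.5°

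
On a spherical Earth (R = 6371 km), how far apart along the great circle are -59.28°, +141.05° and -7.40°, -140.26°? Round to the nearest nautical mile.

4676 nmi

Δλ = -140.26 − 141.05 = -281.31°; wrapped into (−180°, 180°]: 78.69°.
Δφ = -7.40 − -59.28 = 51.88°.
a = sin²(Δφ/2) + cos φ₁ · cos φ₂ · sin²(Δλ/2) = 0.394964.
c = 2·atan2(√a, √(1−a)) = 1.35915 rad → d = 6371·c ≈ 8659.12 km ≈ 4675.55 nmi.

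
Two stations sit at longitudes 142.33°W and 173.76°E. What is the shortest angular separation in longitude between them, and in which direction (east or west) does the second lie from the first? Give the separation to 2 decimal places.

Raw difference: 173.76 − -142.33 = 316.09°.
Normalise into (−180°, 180°]: 316.09° − 360° = -43.91°.
Negative ⇒ the second point lies to the west; separation 43.91°.

43.91° west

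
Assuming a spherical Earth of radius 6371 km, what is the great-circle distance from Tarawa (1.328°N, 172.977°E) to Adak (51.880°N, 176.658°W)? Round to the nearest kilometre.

5704 km

Δλ = -176.658 − 172.977 = -349.635°; wrapped into (−180°, 180°]: 10.365°.
Δφ = 51.880 − 1.328 = 50.552°.
a = sin²(Δφ/2) + cos φ₁ · cos φ₂ · sin²(Δλ/2) = 0.187347.
c = 2·atan2(√a, √(1−a)) = 0.89527 rad → d = 6371·c ≈ 5703.78 km.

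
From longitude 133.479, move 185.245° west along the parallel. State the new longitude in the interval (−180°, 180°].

-51.766°

Start at +133.479°; shift −185.245° → -51.766°.
-51.766° already lies in (−180°, 180°].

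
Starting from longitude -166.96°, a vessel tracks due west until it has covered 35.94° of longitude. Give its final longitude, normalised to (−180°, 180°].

Start at -166.96°; shift −35.94° → -202.90°.
-202.90° lies outside (−180°, 180°]; add 360° → +157.10°.

+157.10°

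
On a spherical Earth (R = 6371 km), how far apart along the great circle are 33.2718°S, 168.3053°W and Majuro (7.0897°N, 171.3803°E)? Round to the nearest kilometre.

4974 km

Δλ = 171.3803 − -168.3053 = 339.6856°; wrapped into (−180°, 180°]: -20.3144°.
Δφ = 7.0897 − -33.2718 = 40.3615°.
a = sin²(Δφ/2) + cos φ₁ · cos φ₂ · sin²(Δλ/2) = 0.144816.
c = 2·atan2(√a, √(1−a)) = 0.78077 rad → d = 6371·c ≈ 4974.31 km.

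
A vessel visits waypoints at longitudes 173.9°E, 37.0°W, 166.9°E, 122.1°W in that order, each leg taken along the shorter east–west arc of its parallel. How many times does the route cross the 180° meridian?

3

Leg 1: +173.9° → -37.0°, shortest Δλ = 149.1° (east) — crosses 180°.
Leg 2: -37.0° → +166.9°, shortest Δλ = -156.1° (west) — crosses 180°.
Leg 3: +166.9° → -122.1°, shortest Δλ = 71.0° (east) — crosses 180°.
Total crossings: 3.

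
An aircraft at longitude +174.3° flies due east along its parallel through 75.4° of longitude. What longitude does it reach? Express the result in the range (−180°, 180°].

Start at +174.3°; shift +75.4° → +249.7°.
+249.7° lies outside (−180°, 180°]; subtract 360° → -110.3°.

-110.3°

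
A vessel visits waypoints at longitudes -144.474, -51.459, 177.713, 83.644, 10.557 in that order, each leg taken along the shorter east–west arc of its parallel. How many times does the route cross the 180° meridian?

1

Leg 1: -144.474° → -51.459°, shortest Δλ = 93.015° (east) — does not cross 180°.
Leg 2: -51.459° → +177.713°, shortest Δλ = -130.828° (west) — crosses 180°.
Leg 3: +177.713° → +83.644°, shortest Δλ = -94.069° (west) — does not cross 180°.
Leg 4: +83.644° → +10.557°, shortest Δλ = -73.087° (west) — does not cross 180°.
Total crossings: 1.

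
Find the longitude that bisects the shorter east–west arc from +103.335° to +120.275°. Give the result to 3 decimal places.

+111.805°

Signed shortest Δλ from +103.335° to +120.275° is +16.940°.
Midpoint longitude = +103.335° + (+16.940°)/2 = +103.335° + 8.470° = +111.805°.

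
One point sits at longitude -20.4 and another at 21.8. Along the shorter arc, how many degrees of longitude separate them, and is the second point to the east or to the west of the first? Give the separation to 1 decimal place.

42.2° east

Raw difference: 21.8 − -20.4 = 42.2°.
Normalise into (−180°, 180°]: 42.2° stays 42.2°.
Positive ⇒ the second point lies to the east; separation 42.2°.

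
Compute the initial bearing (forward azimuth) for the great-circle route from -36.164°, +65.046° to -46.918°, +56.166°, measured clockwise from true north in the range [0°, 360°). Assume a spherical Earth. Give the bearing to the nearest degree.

209°

Δλ = 56.166 − 65.046 = -8.880°.
θ = atan2( sin Δλ · cos φ₂ , cos φ₁ · sin φ₂ − sin φ₁ · cos φ₂ · cos Δλ )
  = atan2(-0.10544, -0.19142) = -151.154° → normalised to [0°, 360°): 208.846°.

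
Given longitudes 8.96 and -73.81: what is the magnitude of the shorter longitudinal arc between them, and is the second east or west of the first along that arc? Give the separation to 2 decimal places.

82.77° west

Raw difference: -73.81 − 8.96 = -82.77°.
Normalise into (−180°, 180°]: -82.77° stays -82.77°.
Negative ⇒ the second point lies to the west; separation 82.77°.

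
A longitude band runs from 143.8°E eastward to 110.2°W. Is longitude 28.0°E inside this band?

No

Band width going east from +143.8° to -110.2°: ((-110.2 − 143.8) mod 360) = 106.0°.
Offset of +28.0° east of the west edge: ((28.0 − 143.8) mod 360) = 244.2°.
244.2° > 106.0° ⇒ outside.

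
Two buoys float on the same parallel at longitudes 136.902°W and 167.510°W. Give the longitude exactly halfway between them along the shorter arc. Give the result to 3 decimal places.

152.206°W

Signed shortest Δλ from -136.902° to -167.510° is -30.608°.
Midpoint longitude = -136.902° + (-30.608°)/2 = -136.902° − 15.304° = -152.206°.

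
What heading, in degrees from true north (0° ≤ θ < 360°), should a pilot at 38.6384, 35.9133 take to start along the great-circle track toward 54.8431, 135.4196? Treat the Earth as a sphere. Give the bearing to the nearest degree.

39°

Δλ = 135.4196 − 35.9133 = 99.5063°.
θ = atan2( sin Δλ · cos φ₂ , cos φ₁ · sin φ₂ − sin φ₁ · cos φ₂ · cos Δλ )
  = atan2(0.56791, 0.69799) = 39.133° → normalised to [0°, 360°): 39.133°.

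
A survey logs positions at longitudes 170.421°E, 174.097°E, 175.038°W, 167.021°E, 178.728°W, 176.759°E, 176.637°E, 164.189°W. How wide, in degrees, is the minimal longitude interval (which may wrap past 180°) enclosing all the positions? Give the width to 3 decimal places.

Sort the longitudes: -178.728°, -175.038°, -164.189°, +167.021°, +170.421°, +174.097°, +176.637°, +176.759°.
Eastward gaps between consecutive values (wrapping around): 3.690°, 10.849°, 331.210°, 3.400°, 3.676°, 2.540°, 0.122°, 4.513°.
Largest gap = 331.210° ⇒ minimal covering band is its complement: 360° − 331.210° = 28.790°.
Band runs from +167.021° eastward to -164.189°, crossing the antimeridian.

28.790°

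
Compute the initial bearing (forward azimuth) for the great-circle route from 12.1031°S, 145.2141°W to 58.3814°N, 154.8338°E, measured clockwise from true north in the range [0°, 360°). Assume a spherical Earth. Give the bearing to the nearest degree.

Δλ = 154.8338 − -145.2141 = 300.0479°; wrapped into (−180°, 180°]: -59.9521°.
θ = atan2( sin Δλ · cos φ₂ , cos φ₁ · sin φ₂ − sin φ₁ · cos φ₂ · cos Δλ )
  = atan2(-0.45381, 0.88767) = -27.078° → normalised to [0°, 360°): 332.922°.

333°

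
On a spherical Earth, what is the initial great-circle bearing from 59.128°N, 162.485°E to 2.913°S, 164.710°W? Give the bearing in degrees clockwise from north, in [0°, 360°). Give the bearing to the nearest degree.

Δλ = -164.710 − 162.485 = -327.195°; wrapped into (−180°, 180°]: 32.805°.
θ = atan2( sin Δλ · cos φ₂ , cos φ₁ · sin φ₂ − sin φ₁ · cos φ₂ · cos Δλ )
  = atan2(0.54108, -0.74658) = 144.067° → normalised to [0°, 360°): 144.067°.

144°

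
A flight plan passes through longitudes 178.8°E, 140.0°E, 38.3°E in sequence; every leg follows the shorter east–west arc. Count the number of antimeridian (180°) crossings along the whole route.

Leg 1: +178.8° → +140.0°, shortest Δλ = -38.8° (west) — does not cross 180°.
Leg 2: +140.0° → +38.3°, shortest Δλ = -101.7° (west) — does not cross 180°.
Total crossings: 0.

0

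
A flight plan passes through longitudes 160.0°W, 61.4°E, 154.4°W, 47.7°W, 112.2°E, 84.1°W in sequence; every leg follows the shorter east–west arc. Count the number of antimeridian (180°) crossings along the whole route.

3

Leg 1: -160.0° → +61.4°, shortest Δλ = -138.6° (west) — crosses 180°.
Leg 2: +61.4° → -154.4°, shortest Δλ = 144.2° (east) — crosses 180°.
Leg 3: -154.4° → -47.7°, shortest Δλ = 106.7° (east) — does not cross 180°.
Leg 4: -47.7° → +112.2°, shortest Δλ = 159.9° (east) — does not cross 180°.
Leg 5: +112.2° → -84.1°, shortest Δλ = 163.7° (east) — crosses 180°.
Total crossings: 3.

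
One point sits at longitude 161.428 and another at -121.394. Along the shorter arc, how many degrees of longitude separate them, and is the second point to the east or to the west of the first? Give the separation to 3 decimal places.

Raw difference: -121.394 − 161.428 = -282.822°.
Normalise into (−180°, 180°]: -282.822° + 360° = 77.178°.
Positive ⇒ the second point lies to the east; separation 77.178°.

77.178° east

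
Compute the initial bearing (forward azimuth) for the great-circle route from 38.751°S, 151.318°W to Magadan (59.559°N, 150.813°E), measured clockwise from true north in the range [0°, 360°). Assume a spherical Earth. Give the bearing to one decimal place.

Δλ = 150.813 − -151.318 = 302.131°; wrapped into (−180°, 180°]: -57.869°.
θ = atan2( sin Δλ · cos φ₂ , cos φ₁ · sin φ₂ − sin φ₁ · cos φ₂ · cos Δλ )
  = atan2(-0.42905, 0.84104) = -27.028° → normalised to [0°, 360°): 332.972°.

333.0°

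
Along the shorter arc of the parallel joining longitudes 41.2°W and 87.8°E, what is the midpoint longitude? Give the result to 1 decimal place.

Signed shortest Δλ from -41.2° to +87.8° is +129.0°.
Midpoint longitude = -41.2° + (+129.0°)/2 = -41.2° + 64.5° = +23.3°.

23.3°E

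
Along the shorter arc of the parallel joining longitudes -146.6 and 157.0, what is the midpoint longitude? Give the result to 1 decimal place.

-174.8°

Signed shortest Δλ from -146.6° to +157.0° is -56.4°.
Midpoint longitude = -146.6° + (-56.4°)/2 = -146.6° − 28.2° = -174.8°.
(The naïve average (-146.6 + +157.0)/2 = 5.2° is on the wrong side of the globe.)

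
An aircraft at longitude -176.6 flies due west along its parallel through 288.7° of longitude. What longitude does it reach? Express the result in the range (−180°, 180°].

-105.3°

Start at -176.6°; shift −288.7° → -465.3°.
-465.3° lies outside (−180°, 180°]; add 360° → -105.3°.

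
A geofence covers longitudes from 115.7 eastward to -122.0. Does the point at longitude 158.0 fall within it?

Band width going east from +115.7° to -122.0°: ((-122.0 − 115.7) mod 360) = 122.3°.
Offset of +158.0° east of the west edge: ((158.0 − 115.7) mod 360) = 42.3°.
42.3° ≤ 122.3° ⇒ inside.

Yes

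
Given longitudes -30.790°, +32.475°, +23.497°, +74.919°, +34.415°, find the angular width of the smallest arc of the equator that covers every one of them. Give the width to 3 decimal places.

Sort the longitudes: -30.790°, +23.497°, +32.475°, +34.415°, +74.919°.
Eastward gaps between consecutive values (wrapping around): 54.287°, 8.978°, 1.940°, 40.504°, 254.291°.
Largest gap = 254.291° ⇒ minimal covering band is its complement: 360° − 254.291° = 105.709°.
Band runs from -30.790° eastward to +74.919°.

105.709°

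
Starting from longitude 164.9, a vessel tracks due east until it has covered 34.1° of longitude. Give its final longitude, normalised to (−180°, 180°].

Start at +164.9°; shift +34.1° → +199.0°.
+199.0° lies outside (−180°, 180°]; subtract 360° → -161.0°.

-161.0°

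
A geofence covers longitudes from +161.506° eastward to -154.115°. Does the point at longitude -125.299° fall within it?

No

Band width going east from +161.506° to -154.115°: ((-154.115 − 161.506) mod 360) = 44.379°.
Offset of -125.299° east of the west edge: ((-125.299 − 161.506) mod 360) = 73.195°.
73.195° > 44.379° ⇒ outside.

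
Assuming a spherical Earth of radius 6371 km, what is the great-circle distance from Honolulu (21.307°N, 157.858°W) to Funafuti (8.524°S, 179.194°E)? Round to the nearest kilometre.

4157 km

Δλ = 179.194 − -157.858 = 337.052°; wrapped into (−180°, 180°]: -22.948°.
Δφ = -8.524 − 21.307 = -29.831°.
a = sin²(Δφ/2) + cos φ₁ · cos φ₂ · sin²(Δλ/2) = 0.102710.
c = 2·atan2(√a, √(1−a)) = 0.65248 rad → d = 6371·c ≈ 4156.96 km.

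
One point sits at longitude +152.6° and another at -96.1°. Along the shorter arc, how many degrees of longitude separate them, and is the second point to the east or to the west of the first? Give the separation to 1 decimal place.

Raw difference: -96.1 − 152.6 = -248.7°.
Normalise into (−180°, 180°]: -248.7° + 360° = 111.3°.
Positive ⇒ the second point lies to the east; separation 111.3°.

111.3° east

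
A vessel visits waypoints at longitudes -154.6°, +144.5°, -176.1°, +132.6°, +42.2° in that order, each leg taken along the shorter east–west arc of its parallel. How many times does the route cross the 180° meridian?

3

Leg 1: -154.6° → +144.5°, shortest Δλ = -60.9° (west) — crosses 180°.
Leg 2: +144.5° → -176.1°, shortest Δλ = 39.4° (east) — crosses 180°.
Leg 3: -176.1° → +132.6°, shortest Δλ = -51.3° (west) — crosses 180°.
Leg 4: +132.6° → +42.2°, shortest Δλ = -90.4° (west) — does not cross 180°.
Total crossings: 3.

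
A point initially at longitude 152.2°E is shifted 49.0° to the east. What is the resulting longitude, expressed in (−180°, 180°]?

158.8°W

Start at +152.2°; shift +49.0° → +201.2°.
+201.2° lies outside (−180°, 180°]; subtract 360° → -158.8°.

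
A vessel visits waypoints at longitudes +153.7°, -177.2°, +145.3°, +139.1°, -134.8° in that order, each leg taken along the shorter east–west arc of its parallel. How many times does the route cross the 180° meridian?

3

Leg 1: +153.7° → -177.2°, shortest Δλ = 29.1° (east) — crosses 180°.
Leg 2: -177.2° → +145.3°, shortest Δλ = -37.5° (west) — crosses 180°.
Leg 3: +145.3° → +139.1°, shortest Δλ = -6.2° (west) — does not cross 180°.
Leg 4: +139.1° → -134.8°, shortest Δλ = 86.1° (east) — crosses 180°.
Total crossings: 3.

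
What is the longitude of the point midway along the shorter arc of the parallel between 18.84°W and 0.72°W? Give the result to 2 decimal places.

Signed shortest Δλ from -18.84° to -0.72° is +18.12°.
Midpoint longitude = -18.84° + (+18.12°)/2 = -18.84° + 9.06° = -9.78°.

9.78°W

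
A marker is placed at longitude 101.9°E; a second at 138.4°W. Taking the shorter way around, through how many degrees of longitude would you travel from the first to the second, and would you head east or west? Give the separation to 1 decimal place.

119.7° east

Raw difference: -138.4 − 101.9 = -240.3°.
Normalise into (−180°, 180°]: -240.3° + 360° = 119.7°.
Positive ⇒ the second point lies to the east; separation 119.7°.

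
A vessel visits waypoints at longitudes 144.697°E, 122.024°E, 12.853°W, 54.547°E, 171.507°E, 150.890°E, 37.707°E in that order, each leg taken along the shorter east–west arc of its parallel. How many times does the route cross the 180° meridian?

0

Leg 1: +144.697° → +122.024°, shortest Δλ = -22.673° (west) — does not cross 180°.
Leg 2: +122.024° → -12.853°, shortest Δλ = -134.877° (west) — does not cross 180°.
Leg 3: -12.853° → +54.547°, shortest Δλ = 67.4° (east) — does not cross 180°.
Leg 4: +54.547° → +171.507°, shortest Δλ = 116.96° (east) — does not cross 180°.
Leg 5: +171.507° → +150.890°, shortest Δλ = -20.617° (west) — does not cross 180°.
Leg 6: +150.890° → +37.707°, shortest Δλ = -113.183° (west) — does not cross 180°.
Total crossings: 0.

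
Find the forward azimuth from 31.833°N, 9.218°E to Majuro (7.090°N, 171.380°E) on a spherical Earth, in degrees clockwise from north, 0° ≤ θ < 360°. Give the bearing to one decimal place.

26.7°

Δλ = 171.380 − 9.218 = 162.162°.
θ = atan2( sin Δλ · cos φ₂ , cos φ₁ · sin φ₂ − sin φ₁ · cos φ₂ · cos Δλ )
  = atan2(0.30398, 0.60311) = 26.749° → normalised to [0°, 360°): 26.749°.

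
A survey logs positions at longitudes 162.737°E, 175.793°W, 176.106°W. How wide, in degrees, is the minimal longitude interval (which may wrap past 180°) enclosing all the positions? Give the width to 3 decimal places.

Sort the longitudes: -176.106°, -175.793°, +162.737°.
Eastward gaps between consecutive values (wrapping around): 0.313°, 338.530°, 21.157°.
Largest gap = 338.530° ⇒ minimal covering band is its complement: 360° − 338.530° = 21.470°.
Band runs from +162.737° eastward to -175.793°, crossing the antimeridian.

21.470°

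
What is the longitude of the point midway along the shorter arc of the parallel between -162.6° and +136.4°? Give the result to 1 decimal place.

Signed shortest Δλ from -162.6° to +136.4° is -61.0°.
Midpoint longitude = -162.6° + (-61.0°)/2 = -162.6° − 30.5° = -193.1°.
Normalise into (−180°, 180°]: +166.9°.
(The naïve average (-162.6 + +136.4)/2 = -13.1° is on the wrong side of the globe.)

+166.9°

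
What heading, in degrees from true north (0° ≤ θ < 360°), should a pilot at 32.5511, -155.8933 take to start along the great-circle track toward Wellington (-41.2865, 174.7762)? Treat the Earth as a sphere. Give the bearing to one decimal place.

202.1°

Δλ = 174.7762 − -155.8933 = 330.6695°; wrapped into (−180°, 180°]: -29.3305°.
θ = atan2( sin Δλ · cos φ₂ , cos φ₁ · sin φ₂ − sin φ₁ · cos φ₂ · cos Δλ )
  = atan2(-0.36808, -0.90865) = -157.948° → normalised to [0°, 360°): 202.052°.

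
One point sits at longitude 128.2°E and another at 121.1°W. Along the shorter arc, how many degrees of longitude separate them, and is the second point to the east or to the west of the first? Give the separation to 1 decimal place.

110.7° east

Raw difference: -121.1 − 128.2 = -249.3°.
Normalise into (−180°, 180°]: -249.3° + 360° = 110.7°.
Positive ⇒ the second point lies to the east; separation 110.7°.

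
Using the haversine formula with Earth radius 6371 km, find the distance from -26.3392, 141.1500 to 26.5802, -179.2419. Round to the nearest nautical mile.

Δλ = -179.2419 − 141.1500 = -320.3919°; wrapped into (−180°, 180°]: 39.6081°.
Δφ = 26.5802 − -26.3392 = 52.9194°.
a = sin²(Δφ/2) + cos φ₁ · cos φ₂ · sin²(Δλ/2) = 0.290530.
c = 2·atan2(√a, √(1−a)) = 1.13852 rad → d = 6371·c ≈ 7253.50 km ≈ 3916.58 nmi.

3917 nmi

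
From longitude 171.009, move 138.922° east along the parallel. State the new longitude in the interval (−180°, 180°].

Start at +171.009°; shift +138.922° → +309.931°.
+309.931° lies outside (−180°, 180°]; subtract 360° → -50.069°.

-50.069°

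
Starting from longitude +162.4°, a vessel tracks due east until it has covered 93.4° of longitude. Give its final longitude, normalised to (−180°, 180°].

-104.2°

Start at +162.4°; shift +93.4° → +255.8°.
+255.8° lies outside (−180°, 180°]; subtract 360° → -104.2°.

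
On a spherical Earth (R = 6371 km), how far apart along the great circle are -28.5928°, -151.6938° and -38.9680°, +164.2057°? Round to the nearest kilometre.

4192 km

Δλ = 164.2057 − -151.6938 = 315.8995°; wrapped into (−180°, 180°]: -44.1005°.
Δφ = -38.9680 − -28.5928 = -10.3752°.
a = sin²(Δφ/2) + cos φ₁ · cos φ₂ · sin²(Δλ/2) = 0.104392.
c = 2·atan2(√a, √(1−a)) = 0.65800 rad → d = 6371·c ≈ 4192.12 km.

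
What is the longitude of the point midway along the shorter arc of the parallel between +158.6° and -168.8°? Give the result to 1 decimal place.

+174.9°

Signed shortest Δλ from +158.6° to -168.8° is +32.6°.
Midpoint longitude = +158.6° + (+32.6°)/2 = +158.6° + 16.3° = +174.9°.
(The naïve average (+158.6 + -168.8)/2 = -5.1° is on the wrong side of the globe.)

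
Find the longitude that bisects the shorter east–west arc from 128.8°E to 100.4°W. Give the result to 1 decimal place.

Signed shortest Δλ from +128.8° to -100.4° is +130.8°.
Midpoint longitude = +128.8° + (+130.8°)/2 = +128.8° + 65.4° = +194.2°.
Normalise into (−180°, 180°]: -165.8°.
(The naïve average (+128.8 + -100.4)/2 = 14.2° is on the wrong side of the globe.)

165.8°W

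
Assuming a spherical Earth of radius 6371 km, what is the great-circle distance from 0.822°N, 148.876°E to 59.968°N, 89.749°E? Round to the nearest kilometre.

Δλ = 89.749 − 148.876 = -59.127°.
Δφ = 59.968 − 0.822 = 59.146°.
a = sin²(Δφ/2) + cos φ₁ · cos φ₂ · sin²(Δλ/2) = 0.365395.
c = 2·atan2(√a, √(1−a)) = 1.29822 rad → d = 6371·c ≈ 8270.98 km.

8271 km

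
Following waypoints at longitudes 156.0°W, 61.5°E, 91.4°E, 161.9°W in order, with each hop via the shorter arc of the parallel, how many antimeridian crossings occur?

2

Leg 1: -156.0° → +61.5°, shortest Δλ = -142.5° (west) — crosses 180°.
Leg 2: +61.5° → +91.4°, shortest Δλ = 29.9° (east) — does not cross 180°.
Leg 3: +91.4° → -161.9°, shortest Δλ = 106.7° (east) — crosses 180°.
Total crossings: 2.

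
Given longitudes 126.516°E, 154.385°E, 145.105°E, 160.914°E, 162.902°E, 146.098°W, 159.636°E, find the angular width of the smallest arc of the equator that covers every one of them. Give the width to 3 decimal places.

Sort the longitudes: -146.098°, +126.516°, +145.105°, +154.385°, +159.636°, +160.914°, +162.902°.
Eastward gaps between consecutive values (wrapping around): 272.614°, 18.589°, 9.280°, 5.251°, 1.278°, 1.988°, 51.000°.
Largest gap = 272.614° ⇒ minimal covering band is its complement: 360° − 272.614° = 87.386°.
Band runs from +126.516° eastward to -146.098°, crossing the antimeridian.

87.386°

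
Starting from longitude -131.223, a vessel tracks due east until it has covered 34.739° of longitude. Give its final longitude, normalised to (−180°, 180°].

Start at -131.223°; shift +34.739° → -96.484°.
-96.484° already lies in (−180°, 180°].

-96.484°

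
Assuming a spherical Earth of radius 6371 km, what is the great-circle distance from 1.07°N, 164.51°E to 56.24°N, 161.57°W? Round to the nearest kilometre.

6843 km

Δλ = -161.57 − 164.51 = -326.08°; wrapped into (−180°, 180°]: 33.92°.
Δφ = 56.24 − 1.07 = 55.17°.
a = sin²(Δφ/2) + cos φ₁ · cos φ₂ · sin²(Δλ/2) = 0.261707.
c = 2·atan2(√a, √(1−a)) = 1.07403 rad → d = 6371·c ≈ 6842.63 km.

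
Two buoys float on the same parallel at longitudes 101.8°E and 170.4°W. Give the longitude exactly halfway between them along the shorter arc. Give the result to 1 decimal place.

145.7°E

Signed shortest Δλ from +101.8° to -170.4° is +87.8°.
Midpoint longitude = +101.8° + (+87.8°)/2 = +101.8° + 43.9° = +145.7°.
(The naïve average (+101.8 + -170.4)/2 = -34.3° is on the wrong side of the globe.)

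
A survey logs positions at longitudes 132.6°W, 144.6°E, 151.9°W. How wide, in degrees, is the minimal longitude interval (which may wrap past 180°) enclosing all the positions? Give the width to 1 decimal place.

82.8°

Sort the longitudes: -151.9°, -132.6°, +144.6°.
Eastward gaps between consecutive values (wrapping around): 19.3°, 277.2°, 63.5°.
Largest gap = 277.2° ⇒ minimal covering band is its complement: 360° − 277.2° = 82.8°.
Band runs from +144.6° eastward to -132.6°, crossing the antimeridian.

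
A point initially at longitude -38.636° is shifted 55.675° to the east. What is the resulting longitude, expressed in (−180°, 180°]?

Start at -38.636°; shift +55.675° → +17.039°.
+17.039° already lies in (−180°, 180°].

+17.039°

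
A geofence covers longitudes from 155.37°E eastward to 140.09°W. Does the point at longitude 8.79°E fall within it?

No

Band width going east from +155.37° to -140.09°: ((-140.09 − 155.37) mod 360) = 64.54°.
Offset of +8.79° east of the west edge: ((8.79 − 155.37) mod 360) = 213.42°.
213.42° > 64.54° ⇒ outside.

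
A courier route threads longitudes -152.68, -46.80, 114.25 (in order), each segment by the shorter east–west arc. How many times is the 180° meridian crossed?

Leg 1: -152.68° → -46.80°, shortest Δλ = 105.88° (east) — does not cross 180°.
Leg 2: -46.80° → +114.25°, shortest Δλ = 161.05° (east) — does not cross 180°.
Total crossings: 0.

0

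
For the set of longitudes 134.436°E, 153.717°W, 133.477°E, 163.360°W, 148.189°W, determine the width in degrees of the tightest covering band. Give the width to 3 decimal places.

Sort the longitudes: -163.360°, -153.717°, -148.189°, +133.477°, +134.436°.
Eastward gaps between consecutive values (wrapping around): 9.643°, 5.528°, 281.666°, 0.959°, 62.204°.
Largest gap = 281.666° ⇒ minimal covering band is its complement: 360° − 281.666° = 78.334°.
Band runs from +133.477° eastward to -148.189°, crossing the antimeridian.

78.334°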